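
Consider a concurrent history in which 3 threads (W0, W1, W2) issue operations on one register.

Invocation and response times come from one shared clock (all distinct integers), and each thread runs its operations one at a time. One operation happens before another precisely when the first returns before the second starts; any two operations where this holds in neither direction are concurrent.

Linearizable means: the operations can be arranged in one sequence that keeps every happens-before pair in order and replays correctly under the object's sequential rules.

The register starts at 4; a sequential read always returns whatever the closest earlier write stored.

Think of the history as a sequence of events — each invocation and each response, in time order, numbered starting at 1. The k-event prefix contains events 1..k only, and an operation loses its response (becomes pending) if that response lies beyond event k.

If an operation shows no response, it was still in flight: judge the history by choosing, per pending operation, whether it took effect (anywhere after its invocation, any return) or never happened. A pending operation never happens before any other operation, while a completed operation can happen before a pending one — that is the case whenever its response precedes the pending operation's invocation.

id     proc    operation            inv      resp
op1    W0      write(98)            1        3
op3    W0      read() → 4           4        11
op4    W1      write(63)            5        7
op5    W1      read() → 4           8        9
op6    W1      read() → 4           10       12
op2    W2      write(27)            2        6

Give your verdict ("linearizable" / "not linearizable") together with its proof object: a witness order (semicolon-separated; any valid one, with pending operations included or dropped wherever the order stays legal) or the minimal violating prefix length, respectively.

not linearizable — minimal violating prefix: 9 events

the violation lands at event 9, op5's response at time 9: events 1..8 linearize, events 1..9 do not
checked exhaustively: 3 real-time-consistent orders of 4 completed operations, zero legal register replays
no completion choice of the 1 pending operation (op3) rescues it — every subset was tried
for example op1, op2, op4, op5 (pending dropped) fails at step 4: op5 read() → 4 is not legal there
for example op1, op4, op2, op5 (pending dropped) fails at step 4: op5 read() → 4 is not legal there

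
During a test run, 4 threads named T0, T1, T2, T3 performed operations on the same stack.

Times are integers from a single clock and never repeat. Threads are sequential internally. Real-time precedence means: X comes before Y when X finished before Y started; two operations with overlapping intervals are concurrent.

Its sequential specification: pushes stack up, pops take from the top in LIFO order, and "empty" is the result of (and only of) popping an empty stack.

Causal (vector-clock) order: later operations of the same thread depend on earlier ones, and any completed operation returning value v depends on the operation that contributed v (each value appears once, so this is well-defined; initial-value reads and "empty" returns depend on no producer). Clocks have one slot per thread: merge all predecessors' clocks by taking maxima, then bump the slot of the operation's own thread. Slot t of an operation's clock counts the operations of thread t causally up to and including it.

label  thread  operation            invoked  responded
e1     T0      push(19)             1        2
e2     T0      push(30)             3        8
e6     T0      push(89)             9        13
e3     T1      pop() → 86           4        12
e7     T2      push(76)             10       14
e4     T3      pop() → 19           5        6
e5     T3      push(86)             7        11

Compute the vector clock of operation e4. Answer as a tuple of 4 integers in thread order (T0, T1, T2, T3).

(1, 0, 0, 1)

e7 (invocation 10): nothing precedes it; T2's component alone gives (0, 0, 1, 0)
e1 (invocation 1): nothing precedes it; T0's component alone gives (1, 0, 0, 0)
invoked at 5, e4 merges VC(e1)=(1, 0, 0, 0) and bumps T3's slot → (1, 0, 0, 1)
invoked at 3, e2 merges VC(e1)=(1, 0, 0, 0) and bumps T0's slot → (2, 0, 0, 0)
invoked at 7, e5 merges VC(e4)=(1, 0, 0, 1) and bumps T3's slot → (1, 0, 0, 2)
invoked at 9, e6 merges VC(e2)=(2, 0, 0, 0) and bumps T0's slot → (3, 0, 0, 0)
invoked at 4, e3 merges VC(e5)=(1, 0, 0, 2) and bumps T1's slot → (1, 1, 0, 2)
target: VC(e4) = (1, 0, 0, 1)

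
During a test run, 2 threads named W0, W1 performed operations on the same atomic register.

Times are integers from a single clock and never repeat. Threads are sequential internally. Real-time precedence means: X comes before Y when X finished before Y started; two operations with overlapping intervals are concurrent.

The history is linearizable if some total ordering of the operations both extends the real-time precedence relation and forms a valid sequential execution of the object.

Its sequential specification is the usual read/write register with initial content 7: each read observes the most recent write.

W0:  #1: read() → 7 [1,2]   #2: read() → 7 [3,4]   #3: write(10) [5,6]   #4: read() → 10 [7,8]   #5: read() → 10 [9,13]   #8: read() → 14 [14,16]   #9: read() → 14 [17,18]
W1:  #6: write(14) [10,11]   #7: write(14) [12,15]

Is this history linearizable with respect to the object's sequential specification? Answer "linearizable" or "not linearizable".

one valid linearization: #1, #2, #3, #4, #5, #6, #7, #8, #9
after step 1 (#1 read() → 7): value 7
after step 2 (#2 read() → 7): value 7
after step 3 (#3 write(10)): value 10
after step 4 (#4 read() → 10): value 10
after step 5 (#5 read() → 10): value 10
after step 6 (#6 write(14)): value 14
after step 7 (#7 write(14)): value 14
after step 8 (#8 read() → 14): value 14
after step 9 (#9 read() → 14): value 14

linearizable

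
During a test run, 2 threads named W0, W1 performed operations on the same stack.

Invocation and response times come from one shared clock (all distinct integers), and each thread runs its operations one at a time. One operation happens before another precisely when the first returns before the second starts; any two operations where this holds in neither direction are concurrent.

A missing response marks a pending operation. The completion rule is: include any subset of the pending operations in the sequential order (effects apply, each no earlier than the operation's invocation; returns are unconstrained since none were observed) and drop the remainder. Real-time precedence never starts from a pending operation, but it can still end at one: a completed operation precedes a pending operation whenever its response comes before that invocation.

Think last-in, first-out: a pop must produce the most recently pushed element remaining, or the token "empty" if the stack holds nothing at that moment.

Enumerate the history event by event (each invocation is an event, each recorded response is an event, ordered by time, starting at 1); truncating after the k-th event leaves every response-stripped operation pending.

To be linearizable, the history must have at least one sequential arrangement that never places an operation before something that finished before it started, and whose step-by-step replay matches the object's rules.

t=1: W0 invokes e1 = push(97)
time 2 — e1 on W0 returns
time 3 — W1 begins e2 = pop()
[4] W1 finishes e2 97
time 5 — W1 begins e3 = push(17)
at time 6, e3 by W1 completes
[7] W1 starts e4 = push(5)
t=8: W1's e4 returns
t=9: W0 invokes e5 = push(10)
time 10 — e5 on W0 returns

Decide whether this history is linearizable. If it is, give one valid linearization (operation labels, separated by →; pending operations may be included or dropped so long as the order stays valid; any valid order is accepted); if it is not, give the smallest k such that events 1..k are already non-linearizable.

linearizable — witness: e1 → e2 → e3 → e4 → e5

1. e1 push(97), leaving stack <97>
2. e2 pop() → 97, leaving stack <>
3. e3 push(17), leaving stack <17>
4. e4 push(5), leaving stack <17,5>
5. e5 push(10), leaving stack <17,5,10>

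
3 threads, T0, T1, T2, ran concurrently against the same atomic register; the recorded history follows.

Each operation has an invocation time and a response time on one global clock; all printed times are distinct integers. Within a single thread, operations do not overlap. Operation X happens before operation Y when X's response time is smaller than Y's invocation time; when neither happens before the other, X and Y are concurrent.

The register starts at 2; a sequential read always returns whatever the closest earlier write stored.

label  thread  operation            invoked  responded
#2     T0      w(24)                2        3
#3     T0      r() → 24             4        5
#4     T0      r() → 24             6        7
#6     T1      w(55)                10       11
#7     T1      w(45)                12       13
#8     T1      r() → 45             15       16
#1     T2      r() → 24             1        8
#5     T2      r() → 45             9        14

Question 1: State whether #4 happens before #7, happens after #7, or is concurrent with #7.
before

#4 spans [6,7], #7 spans [12,13]
resp(#4)=7 < inv(#7)=12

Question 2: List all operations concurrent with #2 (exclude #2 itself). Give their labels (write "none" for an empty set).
#1

#2 runs from 2 to 3; window-overlapping ops are concurrent
#1 [1,8]: concurrent
#3 [4,5]: after
#4 [6,7]: after
#5 [9,14]: after
#6 [10,11]: after
#7 [12,13]: after
#8 [15,16]: after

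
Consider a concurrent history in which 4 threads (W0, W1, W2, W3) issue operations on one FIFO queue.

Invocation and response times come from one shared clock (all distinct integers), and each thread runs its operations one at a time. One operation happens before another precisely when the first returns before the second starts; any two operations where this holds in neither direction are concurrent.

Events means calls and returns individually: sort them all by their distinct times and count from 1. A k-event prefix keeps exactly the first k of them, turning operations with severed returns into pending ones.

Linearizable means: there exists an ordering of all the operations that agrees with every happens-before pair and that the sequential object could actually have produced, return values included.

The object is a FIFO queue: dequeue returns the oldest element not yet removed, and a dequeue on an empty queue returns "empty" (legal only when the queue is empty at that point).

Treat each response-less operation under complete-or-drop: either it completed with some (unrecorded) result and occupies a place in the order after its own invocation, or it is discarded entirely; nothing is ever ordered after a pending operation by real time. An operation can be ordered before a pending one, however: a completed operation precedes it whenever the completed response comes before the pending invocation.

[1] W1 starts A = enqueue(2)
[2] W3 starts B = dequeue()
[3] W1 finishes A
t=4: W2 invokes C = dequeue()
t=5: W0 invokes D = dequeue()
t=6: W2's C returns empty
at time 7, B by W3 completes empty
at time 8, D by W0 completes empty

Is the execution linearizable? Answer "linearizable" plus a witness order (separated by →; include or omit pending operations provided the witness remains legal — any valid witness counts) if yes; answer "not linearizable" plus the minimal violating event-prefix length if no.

not linearizable — minimal violating prefix: 8 events

the violation lands at event 8, D's response at time 8: events 1..7 linearize, events 1..8 do not
8 orders of the 4 completed FIFO queue ops respect real time; none is legal
one such order, A, B, C, D, breaks at step 2 where B dequeue() → empty is illegal
one such order, A, B, D, C, breaks at step 2 where B dequeue() → empty is illegal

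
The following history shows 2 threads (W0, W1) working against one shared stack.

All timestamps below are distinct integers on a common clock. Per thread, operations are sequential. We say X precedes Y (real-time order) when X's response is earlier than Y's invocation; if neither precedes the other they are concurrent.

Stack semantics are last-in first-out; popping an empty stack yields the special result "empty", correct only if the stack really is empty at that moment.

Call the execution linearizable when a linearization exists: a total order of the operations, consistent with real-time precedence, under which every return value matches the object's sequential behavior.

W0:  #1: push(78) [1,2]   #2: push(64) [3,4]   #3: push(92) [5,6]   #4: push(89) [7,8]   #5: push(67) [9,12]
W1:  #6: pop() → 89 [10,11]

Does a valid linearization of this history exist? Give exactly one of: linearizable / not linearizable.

witness order: #1, #2, #3, #4, #6, #5
1. #1 push(78), leaving stack <78>
2. #2 push(64), leaving stack <78,64>
3. #3 push(92), leaving stack <78,64,92>
4. #4 push(89), leaving stack <78,64,92,89>
5. #6 pop() → 89, leaving stack <78,64,92>
6. #5 push(67), leaving stack <78,64,92,67>

linearizable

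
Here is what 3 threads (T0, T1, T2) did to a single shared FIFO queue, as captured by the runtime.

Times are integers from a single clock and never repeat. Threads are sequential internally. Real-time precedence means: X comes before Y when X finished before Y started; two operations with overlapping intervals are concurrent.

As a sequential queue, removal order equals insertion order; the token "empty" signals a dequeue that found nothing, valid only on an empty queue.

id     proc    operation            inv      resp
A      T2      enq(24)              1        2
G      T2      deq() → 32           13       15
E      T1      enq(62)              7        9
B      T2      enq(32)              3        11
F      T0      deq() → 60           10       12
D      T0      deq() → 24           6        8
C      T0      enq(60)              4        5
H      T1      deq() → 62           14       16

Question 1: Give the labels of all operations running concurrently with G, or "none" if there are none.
overlap test against G [13,15]: concurrent iff the interval meets 13..15
A [1,2]: before
B [3,11]: before
C [4,5]: before
D [6,8]: before
E [7,9]: before
F [10,12]: before
H [14,16]: concurrent

H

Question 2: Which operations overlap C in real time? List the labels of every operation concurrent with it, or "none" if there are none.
C runs from 4 to 5; window-overlapping ops are concurrent
A [1,2]: before
B [3,11]: concurrent
D [6,8]: after
E [7,9]: after
F [10,12]: after
G [13,15]: after
H [14,16]: after

B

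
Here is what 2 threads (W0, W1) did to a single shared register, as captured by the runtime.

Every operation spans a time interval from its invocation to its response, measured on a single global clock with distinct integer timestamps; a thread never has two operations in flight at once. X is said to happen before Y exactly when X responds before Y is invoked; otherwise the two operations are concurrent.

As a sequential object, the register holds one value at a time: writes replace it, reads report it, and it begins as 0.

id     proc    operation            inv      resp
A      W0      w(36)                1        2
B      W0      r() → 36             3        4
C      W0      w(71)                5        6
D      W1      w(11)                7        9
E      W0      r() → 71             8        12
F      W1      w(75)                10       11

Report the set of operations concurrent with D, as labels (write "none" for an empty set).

overlap test against D [7,9]: concurrent iff the interval meets 7..9
A [1,2]: before
B [3,4]: before
C [5,6]: before
E [8,12]: concurrent
F [10,11]: after

E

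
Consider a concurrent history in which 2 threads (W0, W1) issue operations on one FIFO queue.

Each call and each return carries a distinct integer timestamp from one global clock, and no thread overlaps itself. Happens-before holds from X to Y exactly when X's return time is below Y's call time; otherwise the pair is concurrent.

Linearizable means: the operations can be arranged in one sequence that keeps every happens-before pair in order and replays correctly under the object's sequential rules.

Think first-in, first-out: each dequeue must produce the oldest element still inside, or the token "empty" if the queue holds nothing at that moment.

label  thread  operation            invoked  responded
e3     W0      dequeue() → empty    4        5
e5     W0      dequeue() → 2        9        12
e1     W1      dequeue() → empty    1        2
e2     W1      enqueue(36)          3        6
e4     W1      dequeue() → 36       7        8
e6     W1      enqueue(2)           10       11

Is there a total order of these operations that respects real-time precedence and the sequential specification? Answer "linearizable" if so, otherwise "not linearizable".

linearizable

one valid linearization: e1, e3, e2, e4, e6, e5
after step 1 (e1 dequeue() → empty): queue <>
after step 2 (e3 dequeue() → empty): queue <>
after step 3 (e2 enqueue(36)): queue <36>
after step 4 (e4 dequeue() → 36): queue <>
after step 5 (e6 enqueue(2)): queue <2>
after step 6 (e5 dequeue() → 2): queue <>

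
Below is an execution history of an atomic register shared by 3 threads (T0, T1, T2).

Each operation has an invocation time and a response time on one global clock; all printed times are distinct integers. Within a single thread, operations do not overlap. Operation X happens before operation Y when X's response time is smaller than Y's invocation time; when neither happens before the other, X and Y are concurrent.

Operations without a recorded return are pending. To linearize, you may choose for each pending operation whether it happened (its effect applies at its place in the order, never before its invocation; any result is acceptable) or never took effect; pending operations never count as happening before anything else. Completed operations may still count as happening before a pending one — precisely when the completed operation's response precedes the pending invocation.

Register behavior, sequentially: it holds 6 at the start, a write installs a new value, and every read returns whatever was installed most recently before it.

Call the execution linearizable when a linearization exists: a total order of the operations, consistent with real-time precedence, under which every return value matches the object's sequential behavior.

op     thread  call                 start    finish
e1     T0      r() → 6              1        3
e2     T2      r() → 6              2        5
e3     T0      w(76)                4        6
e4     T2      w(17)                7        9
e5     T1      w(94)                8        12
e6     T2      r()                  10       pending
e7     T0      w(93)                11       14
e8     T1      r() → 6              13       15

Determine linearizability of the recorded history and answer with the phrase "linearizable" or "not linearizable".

not linearizable

cut after 14 events: linearizable; cut after 15 events (e8 responds, time 15): not linearizable
checked exhaustively: 15 real-time-consistent orders of 7 completed operations, zero legal atomic register replays
no completion choice of the 1 pending operation (e6) rescues it — every subset was tried
for example e1, e2, e3, e4, e5, e7, e8 (pending dropped) fails at step 7: e8 r() → 6 is not legal there
for example e1, e2, e3, e4, e5, e8, e7 (pending dropped) fails at step 6: e8 r() → 6 is not legal there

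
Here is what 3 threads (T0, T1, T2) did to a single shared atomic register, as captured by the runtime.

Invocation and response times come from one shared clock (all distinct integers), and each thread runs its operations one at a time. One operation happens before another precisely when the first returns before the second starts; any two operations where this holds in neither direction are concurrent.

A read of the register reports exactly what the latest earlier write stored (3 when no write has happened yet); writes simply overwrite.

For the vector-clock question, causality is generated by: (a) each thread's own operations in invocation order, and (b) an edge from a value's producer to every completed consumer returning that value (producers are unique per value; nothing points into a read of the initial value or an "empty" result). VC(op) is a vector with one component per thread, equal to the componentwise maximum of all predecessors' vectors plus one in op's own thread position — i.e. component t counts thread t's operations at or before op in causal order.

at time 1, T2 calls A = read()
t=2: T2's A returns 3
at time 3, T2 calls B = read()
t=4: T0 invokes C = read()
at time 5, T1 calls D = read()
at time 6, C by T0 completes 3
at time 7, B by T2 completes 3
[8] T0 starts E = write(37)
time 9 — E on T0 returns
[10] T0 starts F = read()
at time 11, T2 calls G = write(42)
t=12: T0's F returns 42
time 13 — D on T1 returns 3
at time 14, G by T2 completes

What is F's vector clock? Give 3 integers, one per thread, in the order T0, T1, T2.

(3, 0, 3)

root op A, invoked 1: fresh clock plus T2's own tick → (0, 0, 1)
root op D, invoked 5: fresh clock plus T1's own tick → (0, 1, 0)
root op C, invoked 4: fresh clock plus T0's own tick → (1, 0, 0)
invoked at 3, B merges VC(A)=(0, 0, 1) and bumps T2's slot → (0, 0, 2)
invoked at 8, E merges VC(C)=(1, 0, 0) and bumps T0's slot → (2, 0, 0)
invoked at 11, G merges VC(B)=(0, 0, 2) and bumps T2's slot → (0, 0, 3)
invoked at 10, F merges VC(E)=(2, 0, 0), VC(G)=(0, 0, 3) and bumps T0's slot → (3, 0, 3)
target: VC(F) = (3, 0, 3)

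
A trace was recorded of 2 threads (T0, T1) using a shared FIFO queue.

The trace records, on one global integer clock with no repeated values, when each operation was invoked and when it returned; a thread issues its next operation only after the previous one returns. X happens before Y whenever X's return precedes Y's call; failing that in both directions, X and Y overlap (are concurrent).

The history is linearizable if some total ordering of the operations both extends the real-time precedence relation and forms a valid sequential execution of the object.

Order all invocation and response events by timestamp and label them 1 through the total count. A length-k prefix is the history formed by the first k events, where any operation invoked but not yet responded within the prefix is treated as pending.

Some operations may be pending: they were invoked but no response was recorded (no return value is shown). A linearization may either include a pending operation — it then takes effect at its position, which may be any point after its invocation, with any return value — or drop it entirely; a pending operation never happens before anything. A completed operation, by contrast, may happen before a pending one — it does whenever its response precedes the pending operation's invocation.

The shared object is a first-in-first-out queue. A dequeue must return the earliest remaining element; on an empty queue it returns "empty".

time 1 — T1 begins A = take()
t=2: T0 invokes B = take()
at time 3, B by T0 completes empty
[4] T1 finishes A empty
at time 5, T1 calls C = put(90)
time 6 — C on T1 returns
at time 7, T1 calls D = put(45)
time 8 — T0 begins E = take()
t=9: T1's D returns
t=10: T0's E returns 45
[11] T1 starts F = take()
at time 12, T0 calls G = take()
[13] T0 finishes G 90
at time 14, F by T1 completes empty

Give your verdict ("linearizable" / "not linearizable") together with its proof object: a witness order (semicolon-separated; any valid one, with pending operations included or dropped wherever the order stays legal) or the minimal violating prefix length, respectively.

not linearizable — minimal violating prefix: 10 events

events 1..9 are fine; event 10 — the response of E at time 10 — makes the prefix non-linearizable
4 orders of the 5 completed FIFO queue ops respect real time; none is legal
take A, B, C, D, E: step 5 already fails, because E take() → 45 cannot occur there
take A, B, C, E, D: step 4 already fails, because E take() → 45 cannot occur there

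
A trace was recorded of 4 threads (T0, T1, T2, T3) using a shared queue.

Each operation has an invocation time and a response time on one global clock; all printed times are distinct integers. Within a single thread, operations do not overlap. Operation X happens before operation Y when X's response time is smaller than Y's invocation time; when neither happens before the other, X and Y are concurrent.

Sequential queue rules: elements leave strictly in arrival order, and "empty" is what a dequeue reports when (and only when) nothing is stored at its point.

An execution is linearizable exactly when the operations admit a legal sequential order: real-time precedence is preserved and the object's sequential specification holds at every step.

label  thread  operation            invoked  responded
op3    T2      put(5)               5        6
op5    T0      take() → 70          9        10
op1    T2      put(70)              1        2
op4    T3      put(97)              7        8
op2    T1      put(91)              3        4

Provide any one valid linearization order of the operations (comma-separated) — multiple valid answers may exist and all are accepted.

after step 1 (op1 put(70)): queue <70>
after step 2 (op2 put(91)): queue <70,91>
after step 3 (op3 put(5)): queue <70,91,5>
after step 4 (op4 put(97)): queue <70,91,5,97>
after step 5 (op5 take() → 70): queue <91,5,97>

op1, op2, op3, op4, op5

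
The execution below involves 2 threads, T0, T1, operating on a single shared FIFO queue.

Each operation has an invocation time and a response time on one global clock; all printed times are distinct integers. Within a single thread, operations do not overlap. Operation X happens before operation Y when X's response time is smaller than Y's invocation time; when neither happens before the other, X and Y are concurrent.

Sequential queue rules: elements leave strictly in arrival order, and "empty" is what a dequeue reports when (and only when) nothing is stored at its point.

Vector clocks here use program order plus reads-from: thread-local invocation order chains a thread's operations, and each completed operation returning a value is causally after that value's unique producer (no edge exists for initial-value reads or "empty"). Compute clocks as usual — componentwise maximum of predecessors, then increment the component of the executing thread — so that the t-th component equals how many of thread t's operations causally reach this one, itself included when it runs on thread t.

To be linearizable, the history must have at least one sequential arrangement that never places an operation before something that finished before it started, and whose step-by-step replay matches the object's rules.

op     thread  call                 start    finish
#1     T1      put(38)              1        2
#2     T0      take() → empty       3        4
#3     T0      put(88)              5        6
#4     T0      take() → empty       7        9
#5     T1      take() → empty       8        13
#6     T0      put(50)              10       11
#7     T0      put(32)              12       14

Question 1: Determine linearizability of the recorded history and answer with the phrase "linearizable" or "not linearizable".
not linearizable

cut after 3 events: linearizable; cut after 4 events (#2 responds, time 4): not linearizable
the sole real-time-consistent order of 2 completed operations fails the FIFO queue replay
sample order #1, #2 stalls at step 2 — #2 take() → empty has no legal effect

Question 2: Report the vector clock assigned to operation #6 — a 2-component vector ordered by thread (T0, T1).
(4, 0)

invoked at 1, #1 has no predecessors; its own T1 bump gives (0, 1)
invoked at 3, #2 has no predecessors; its own T0 bump gives (1, 0)
#5 (invocation 8): componentwise max over VC(#1)=(0, 1), +1 at T1, giving (0, 2)
#3 (invocation 5): componentwise max over VC(#2)=(1, 0), +1 at T0, giving (2, 0)
#4 (invocation 7): componentwise max over VC(#3)=(2, 0), +1 at T0, giving (3, 0)
#6 (invocation 10): componentwise max over VC(#4)=(3, 0), +1 at T0, giving (4, 0)
#7 (invocation 12): componentwise max over VC(#6)=(4, 0), +1 at T0, giving (5, 0)
target: VC(#6) = (4, 0)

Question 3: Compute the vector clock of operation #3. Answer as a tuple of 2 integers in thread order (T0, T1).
(2, 0)

no predecessors for #1 (invoked 1): T1 increments from zero → (0, 1)
no predecessors for #2 (invoked 3): T0 increments from zero → (1, 0)
#5, invoked 8, takes VC(#1)=(0, 1) under max, adds 1 for T1 → (0, 2)
#3, invoked 5, takes VC(#2)=(1, 0) under max, adds 1 for T0 → (2, 0)
#4, invoked 7, takes VC(#3)=(2, 0) under max, adds 1 for T0 → (3, 0)
#6, invoked 10, takes VC(#4)=(3, 0) under max, adds 1 for T0 → (4, 0)
#7, invoked 12, takes VC(#6)=(4, 0) under max, adds 1 for T0 → (5, 0)
target: VC(#3) = (2, 0)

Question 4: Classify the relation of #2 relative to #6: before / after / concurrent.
before

#2 spans [3,4], #6 spans [10,11]
resp(#2)=4 < inv(#6)=10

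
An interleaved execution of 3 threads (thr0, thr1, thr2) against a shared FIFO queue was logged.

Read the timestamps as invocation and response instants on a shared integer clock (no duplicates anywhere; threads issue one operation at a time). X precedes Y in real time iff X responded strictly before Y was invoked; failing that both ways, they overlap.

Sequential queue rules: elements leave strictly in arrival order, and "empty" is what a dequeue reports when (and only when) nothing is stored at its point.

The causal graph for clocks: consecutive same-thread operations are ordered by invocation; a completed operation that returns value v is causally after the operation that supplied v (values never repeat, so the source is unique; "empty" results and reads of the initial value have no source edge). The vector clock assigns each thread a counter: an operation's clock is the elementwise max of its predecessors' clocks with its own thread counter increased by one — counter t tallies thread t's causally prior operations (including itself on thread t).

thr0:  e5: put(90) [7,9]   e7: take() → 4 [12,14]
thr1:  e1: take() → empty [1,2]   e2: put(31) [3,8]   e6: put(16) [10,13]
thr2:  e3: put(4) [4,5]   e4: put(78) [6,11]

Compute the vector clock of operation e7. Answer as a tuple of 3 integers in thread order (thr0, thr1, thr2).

(2, 0, 1)

VC(e3, invoked at 4): no causal predecessors; +1 on thr2 → (0, 0, 1)
VC(e1, invoked at 1): no causal predecessors; +1 on thr1 → (0, 1, 0)
VC(e5, invoked at 7): no causal predecessors; +1 on thr0 → (1, 0, 0)
e4 (invocation 6): componentwise max over VC(e3)=(0, 0, 1), +1 at thr2, giving (0, 0, 2)
e2 (invocation 3): componentwise max over VC(e1)=(0, 1, 0), +1 at thr1, giving (0, 2, 0)
e6 (invocation 10): componentwise max over VC(e2)=(0, 2, 0), +1 at thr1, giving (0, 3, 0)
e7 (invocation 12): componentwise max over VC(e3)=(0, 0, 1), VC(e5)=(1, 0, 0), +1 at thr0, giving (2, 0, 1)
target: VC(e7) = (2, 0, 1)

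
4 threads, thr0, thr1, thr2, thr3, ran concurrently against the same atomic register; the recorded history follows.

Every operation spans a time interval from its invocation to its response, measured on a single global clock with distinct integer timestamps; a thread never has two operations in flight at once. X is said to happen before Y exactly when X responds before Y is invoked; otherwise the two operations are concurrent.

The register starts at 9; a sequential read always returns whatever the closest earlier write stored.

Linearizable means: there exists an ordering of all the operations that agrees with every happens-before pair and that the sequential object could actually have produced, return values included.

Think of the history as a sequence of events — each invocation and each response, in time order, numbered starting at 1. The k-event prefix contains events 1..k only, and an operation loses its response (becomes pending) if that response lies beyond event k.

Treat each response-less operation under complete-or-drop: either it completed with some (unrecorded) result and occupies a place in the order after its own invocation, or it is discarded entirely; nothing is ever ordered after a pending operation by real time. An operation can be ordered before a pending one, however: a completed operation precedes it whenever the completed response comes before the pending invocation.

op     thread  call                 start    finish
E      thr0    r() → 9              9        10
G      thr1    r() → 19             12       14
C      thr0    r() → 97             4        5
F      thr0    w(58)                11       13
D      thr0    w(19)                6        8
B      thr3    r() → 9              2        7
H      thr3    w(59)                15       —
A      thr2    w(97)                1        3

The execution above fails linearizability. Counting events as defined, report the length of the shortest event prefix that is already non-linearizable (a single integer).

events 1..9 are still linearizable — one witness is B, A, C, D:
after step 1 (B r() → 9): value 9
after step 2 (A w(97)): value 97
after step 3 (C r() → 97): value 97
after step 4 (D w(19)): value 19
with event 10 included (E responding at time 10), all real-time-consistent orders fail
e.g. A, B, C, D, E: illegal at step 2, since B r() → 9 cannot apply there
e.g. A, C, B, D, E: illegal at step 3, since B r() → 9 cannot apply there

10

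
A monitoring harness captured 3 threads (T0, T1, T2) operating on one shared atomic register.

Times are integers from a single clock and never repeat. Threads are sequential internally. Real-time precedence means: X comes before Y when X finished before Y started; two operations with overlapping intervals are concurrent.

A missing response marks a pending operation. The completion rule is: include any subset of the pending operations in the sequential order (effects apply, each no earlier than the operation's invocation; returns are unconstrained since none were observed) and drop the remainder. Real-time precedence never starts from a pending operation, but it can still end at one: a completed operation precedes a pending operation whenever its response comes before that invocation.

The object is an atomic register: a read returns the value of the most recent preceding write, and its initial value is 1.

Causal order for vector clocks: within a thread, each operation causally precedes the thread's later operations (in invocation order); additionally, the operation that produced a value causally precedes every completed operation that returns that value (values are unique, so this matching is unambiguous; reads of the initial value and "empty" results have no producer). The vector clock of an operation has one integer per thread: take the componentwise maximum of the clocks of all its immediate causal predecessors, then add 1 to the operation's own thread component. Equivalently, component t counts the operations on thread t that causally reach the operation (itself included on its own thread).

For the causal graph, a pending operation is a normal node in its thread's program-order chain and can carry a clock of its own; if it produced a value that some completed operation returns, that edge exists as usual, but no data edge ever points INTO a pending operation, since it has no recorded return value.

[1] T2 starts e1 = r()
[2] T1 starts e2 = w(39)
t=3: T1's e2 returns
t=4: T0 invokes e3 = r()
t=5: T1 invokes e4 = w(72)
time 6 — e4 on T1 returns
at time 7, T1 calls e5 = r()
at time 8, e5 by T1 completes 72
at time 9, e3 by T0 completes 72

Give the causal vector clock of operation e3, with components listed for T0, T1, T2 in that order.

invoked at 1, e1 has no predecessors; its own T2 bump gives (0, 0, 1)
invoked at 2, e2 has no predecessors; its own T1 bump gives (0, 1, 0)
invoked at 5, e4 merges VC(e2)=(0, 1, 0) and bumps T1's slot → (0, 2, 0)
invoked at 7, e5 merges VC(e4)=(0, 2, 0) and bumps T1's slot → (0, 3, 0)
invoked at 4, e3 merges VC(e4)=(0, 2, 0) and bumps T0's slot → (1, 2, 0)
target: VC(e3) = (1, 2, 0)

(1, 2, 0)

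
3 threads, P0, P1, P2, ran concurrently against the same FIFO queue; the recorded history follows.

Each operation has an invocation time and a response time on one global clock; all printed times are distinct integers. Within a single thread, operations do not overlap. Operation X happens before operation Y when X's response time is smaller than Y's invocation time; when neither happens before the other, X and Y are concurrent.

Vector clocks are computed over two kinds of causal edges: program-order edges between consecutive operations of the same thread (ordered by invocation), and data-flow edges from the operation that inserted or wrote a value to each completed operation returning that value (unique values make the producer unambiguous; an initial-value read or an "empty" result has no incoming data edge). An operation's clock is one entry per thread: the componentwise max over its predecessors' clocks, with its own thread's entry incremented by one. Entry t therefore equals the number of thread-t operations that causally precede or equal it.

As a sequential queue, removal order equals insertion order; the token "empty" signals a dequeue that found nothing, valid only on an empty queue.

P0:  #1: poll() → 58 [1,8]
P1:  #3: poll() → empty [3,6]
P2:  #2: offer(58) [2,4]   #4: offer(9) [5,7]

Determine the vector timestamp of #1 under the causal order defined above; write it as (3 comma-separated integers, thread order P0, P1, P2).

root op #2, invoked 2: fresh clock plus P2's own tick → (0, 0, 1)
root op #3, invoked 3: fresh clock plus P1's own tick → (0, 1, 0)
invoked at 5, #4 merges VC(#2)=(0, 0, 1) and bumps P2's slot → (0, 0, 2)
invoked at 1, #1 merges VC(#2)=(0, 0, 1) and bumps P0's slot → (1, 0, 1)
target: VC(#1) = (1, 0, 1)

(1, 0, 1)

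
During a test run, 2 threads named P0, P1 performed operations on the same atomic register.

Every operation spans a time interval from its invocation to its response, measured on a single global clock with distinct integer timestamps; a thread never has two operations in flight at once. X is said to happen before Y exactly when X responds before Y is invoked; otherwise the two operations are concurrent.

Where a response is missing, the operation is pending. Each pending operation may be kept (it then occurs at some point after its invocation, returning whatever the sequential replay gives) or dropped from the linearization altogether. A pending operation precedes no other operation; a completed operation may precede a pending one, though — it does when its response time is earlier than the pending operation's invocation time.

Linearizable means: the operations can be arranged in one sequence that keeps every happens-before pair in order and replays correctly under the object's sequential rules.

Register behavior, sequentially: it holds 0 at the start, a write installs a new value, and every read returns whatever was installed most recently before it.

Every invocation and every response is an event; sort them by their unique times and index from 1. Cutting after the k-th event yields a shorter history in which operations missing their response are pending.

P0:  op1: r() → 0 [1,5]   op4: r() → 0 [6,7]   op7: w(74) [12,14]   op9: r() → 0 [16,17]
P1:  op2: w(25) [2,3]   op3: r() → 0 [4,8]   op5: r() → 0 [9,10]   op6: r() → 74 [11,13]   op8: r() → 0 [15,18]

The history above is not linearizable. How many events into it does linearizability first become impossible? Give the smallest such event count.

7

events 1..6 are still linearizable — one witness is op1, op2:
after step 1 (op1 r() → 0): value 0
after step 2 (op2 w(25)): value 25
at event 7 (op4's time-7 response) nothing linearizes any more
no completion choice of the 1 pending operation (op3) rescues it — every subset was tried
sample order op1, op2, op4 (pending dropped) stalls at step 3 — op4 r() → 0 has no legal effect
sample order op2, op1, op4 (pending dropped) stalls at step 2 — op1 r() → 0 has no legal effect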